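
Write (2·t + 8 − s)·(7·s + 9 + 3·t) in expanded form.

(2·t + 8 − s)·(7·s + 9 + 3·t)
= 14·s·t + 18·t + 6·t² + 56·s + 72 + 24·t − 7·s² − 9·s − 3·s·t    [distributive law]
= 11·s·t + 42·t + 6·t² + 47·s + 72 − 7·s²    [combine like terms]

11·s·t + 42·t + 6·t² + 47·s + 72 − 7·s²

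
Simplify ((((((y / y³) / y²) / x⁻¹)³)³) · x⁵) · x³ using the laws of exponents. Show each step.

((((((y / y³) / y²) / x⁻¹)³)³) · x⁵) · x³
= (((((y / y³) / y²) / x⁻¹)⁹) · x⁵) · x³    [power of a power]
= (((((y / y³) / y²)⁹) / ((x⁻¹)⁹)) · x⁵) · x³    [power of a quotient]
= (((((y / y³)⁹) / ((y²)⁹)) / ((x⁻¹)⁹)) · x⁵) · x³    [power of a quotient]
= (((((y⁹) / ((y³)⁹)) / ((y²)⁹)) / ((x⁻¹)⁹)) · x⁵) · x³    [power of a quotient]
= ((((y⁹ / y²⁷) / ((y²)⁹)) / ((x⁻¹)⁹)) · x⁵) · x³    [power of a power]
= (((y⁻¹⁸ / ((y²)⁹)) / ((x⁻¹)⁹)) · x⁵) · x³    [quotient of powers]
= (((y⁻¹⁸ / y¹⁸) / ((x⁻¹)⁹)) · x⁵) · x³    [power of a power]
= ((y⁻³⁶ / ((x⁻¹)⁹)) · x⁵) · x³    [quotient of powers]
= ((y⁻³⁶ / x⁻⁹) · x⁵) · x³    [power of a power]
= x¹⁷y⁻³⁶    [quotient of powers; product of powers]

x¹⁷y⁻³⁶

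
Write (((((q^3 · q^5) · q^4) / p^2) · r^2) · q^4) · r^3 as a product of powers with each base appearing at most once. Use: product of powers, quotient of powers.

p^(-2)·q^16·r^5

(((((q^3 · q^5) · q^4) / p^2) · r^2) · q^4) · r^3
= ((((q^8 · q^4) / p^2) · r^2) · q^4) · r^3    [product of powers]
= (((q^12 / p^2) · r^2) · q^4) · r^3    [product of powers]
= p^(-2)·q^16·r^5    [quotient of powers; product of powers]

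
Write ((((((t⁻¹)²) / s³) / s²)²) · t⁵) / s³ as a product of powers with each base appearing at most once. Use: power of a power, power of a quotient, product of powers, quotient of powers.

((((((t⁻¹)²) / s³) / s²)²) · t⁵) / s³
= ((((((t⁻¹)²) / s³)²) / ((s²)²)) · t⁵) / s³    [power of a quotient]
= ((((((t⁻¹)²)²) / ((s³)²)) / ((s²)²)) · t⁵) / s³    [power of a quotient]
= (((((t⁻¹)⁴) / ((s³)²)) / ((s²)²)) · t⁵) / s³    [power of a power]
= (((t⁻⁴ / ((s³)²)) / ((s²)²)) · t⁵) / s³    [power of a power]
= (((t⁻⁴ / s⁶) / ((s²)²)) · t⁵) / s³    [power of a power]
= (((t⁻⁴ / s⁶) / s⁴) · t⁵) / s³    [power of a power]
= s⁻¹³·t    [quotient of powers; product of powers]

s⁻¹³·t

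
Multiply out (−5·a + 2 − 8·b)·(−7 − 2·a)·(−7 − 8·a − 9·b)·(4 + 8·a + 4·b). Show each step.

(−5·a + 2 − 8·b)·(−7 − 2·a)·(−7 − 8·a − 9·b)·(4 + 8·a + 4·b)
= (35·a + 10·a² − 14 − 4·a + 56·b + 16·a·b)·(−7 − 8·a − 9·b)·(4 + 8·a + 4·b)    [distributive law]
= (31·a + 10·a² − 14 + 56·b + 16·a·b)·(−7 − 8·a − 9·b)·(4 + 8·a + 4·b)    [combine like terms]
= (−217·a − 248·a² − 279·a·b − 70·a² − 80·a³ − 90·a²·b + 98 + 112·a + 126·b − 392·b − 448·a·b − 504·b² − 112·a·b − 128·a²·b − 144·a·b²)·(4 + 8·a + 4·b)    [distributive law]
= (−105·a − 318·a² − 839·a·b − 80·a³ − 218·a²·b + 98 − 266·b − 504·b² − 144·a·b²)·(4 + 8·a + 4·b)    [combine like terms]
= −420·a − 840·a² − 420·a·b − 1272·a² − 2544·a³ − 1272·a²·b − 3356·a·b − 6712·a²·b − 3356·a·b² − 320·a³ − 640·a⁴ − 320·a³·b − 872·a²·b − 1744·a³·b − 872·a²·b² + 392 + 784·a + 392·b − 1064·b − 2128·a·b − 1064·b² − 2016·b² − 4032·a·b² − 2016·b³ − 576·a·b² − 1152·a²·b² − 576·a·b³    [distributive law]
= 364·a − 2112·a² − 5904·a·b − 2864·a³ − 8856·a²·b − 7964·a·b² − 640·a⁴ − 2064·a³·b − 2024·a²·b² + 392 − 672·b − 3080·b² − 2016·b³ − 576·a·b³    [combine like terms]

364·a − 2112·a² − 5904·a·b − 2864·a³ − 8856·a²·b − 7964·a·b² − 640·a⁴ − 2064·a³·b − 2024·a²·b² + 392 − 672·b − 3080·b² − 2016·b³ − 576·a·b³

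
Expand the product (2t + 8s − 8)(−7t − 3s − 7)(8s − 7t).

(2t + 8s − 8)(−7t − 3s − 7)(8s − 7t)
= (−14t² − 6st − 14t − 56st − 24s² − 56s + 56t + 24s + 56)(8s − 7t)    [distributive law]
= (−14t² − 62st + 42t − 24s² − 32s + 56)(8s − 7t)    [combine like terms]
= −112st² + 98t³ − 496s²t + 434st² + 336st − 294t² − 192s³ + 168s²t − 256s² + 224st + 448s − 392t    [distributive law]
= 322st² + 98t³ − 328s²t + 560st − 294t² − 192s³ − 256s² + 448s − 392t    [combine like terms]

322st² + 98t³ − 328s²t + 560st − 294t² − 192s³ − 256s² + 448s − 392t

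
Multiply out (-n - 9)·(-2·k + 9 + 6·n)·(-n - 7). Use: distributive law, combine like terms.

-2·k·n² - 32·k·n + 105·n² + 522·n + 6·n³ - 126·k + 567

(-n - 9)·(-2·k + 9 + 6·n)·(-n - 7)
= (2·k·n - 9·n - 6·n² + 18·k - 81 - 54·n)·(-n - 7)    [distributive law]
= (2·k·n - 63·n - 6·n² + 18·k - 81)·(-n - 7)    [combine like terms]
= -2·k·n² - 14·k·n + 63·n² + 441·n + 6·n³ + 42·n² - 18·k·n - 126·k + 81·n + 567    [distributive law]
= -2·k·n² - 32·k·n + 105·n² + 522·n + 6·n³ - 126·k + 567    [combine like terms]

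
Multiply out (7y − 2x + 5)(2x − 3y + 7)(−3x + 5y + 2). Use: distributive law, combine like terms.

−80x²y + 163xy² − 82xy − 105y³ + 128y² + 243y + 12x³ + 4x² − 113x + 70

(7y − 2x + 5)(2x − 3y + 7)(−3x + 5y + 2)
= (14xy − 21y² + 49y − 4x² + 6xy − 14x + 10x − 15y + 35)(−3x + 5y + 2)    [distributive law]
= (20xy − 21y² + 34y − 4x² − 4x + 35)(−3x + 5y + 2)    [combine like terms]
= −60x²y + 100xy² + 40xy + 63xy² − 105y³ − 42y² − 102xy + 170y² + 68y + 12x³ − 20x²y − 8x² + 12x² − 20xy − 8x − 105x + 175y + 70    [distributive law]
= −80x²y + 163xy² − 82xy − 105y³ + 128y² + 243y + 12x³ + 4x² − 113x + 70    [combine like terms]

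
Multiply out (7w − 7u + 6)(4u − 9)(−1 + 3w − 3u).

(7w − 7u + 6)(4u − 9)(−1 + 3w − 3u)
= (28uw − 63w − 28u^2 + 63u + 24u − 54)(−1 + 3w − 3u)    [distributive law]
= (28uw − 63w − 28u^2 + 87u − 54)(−1 + 3w − 3u)    [combine like terms]
= −28uw + 84uw^2 − 84u^2w + 63w − 189w^2 + 189uw + 28u^2 − 84u^2w + 84u^3 − 87u + 261uw − 261u^2 + 54 − 162w + 162u    [distributive law]
= 422uw + 84uw^2 − 168u^2w − 99w − 189w^2 − 233u^2 + 84u^3 + 75u + 54    [combine like terms]

422uw + 84uw^2 − 168u^2w − 99w − 189w^2 − 233u^2 + 84u^3 + 75u + 54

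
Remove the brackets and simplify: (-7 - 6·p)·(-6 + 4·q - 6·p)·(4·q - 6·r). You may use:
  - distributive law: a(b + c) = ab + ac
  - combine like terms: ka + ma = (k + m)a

(-7 - 6·p)·(-6 + 4·q - 6·p)·(4·q - 6·r)
= (42 - 28·q + 42·p + 36·p - 24·p·q + 36·p^2)·(4·q - 6·r)    [distributive law]
= (42 - 28·q + 78·p - 24·p·q + 36·p^2)·(4·q - 6·r)    [combine like terms]
= 168·q - 252·r - 112·q^2 + 168·q·r + 312·p·q - 468·p·r - 96·p·q^2 + 144·p·q·r + 144·p^2·q - 216·p^2·r    [distributive law]

168·q - 252·r - 112·q^2 + 168·q·r + 312·p·q - 468·p·r - 96·p·q^2 + 144·p·q·r + 144·p^2·q - 216·p^2·r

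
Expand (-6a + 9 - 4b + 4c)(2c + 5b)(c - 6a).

-60ac^2 + 72a^2c - 102abc + 180a^2b + 18c^2 - 108ac + 45bc - 270ab + 12bc^2 - 20b^2c + 120ab^2 + 8c^3

(-6a + 9 - 4b + 4c)(2c + 5b)(c - 6a)
= (-12ac - 30ab + 18c + 45b - 8bc - 20b^2 + 8c^2 + 20bc)(c - 6a)    [distributive law]
= (-12ac - 30ab + 18c + 45b + 12bc - 20b^2 + 8c^2)(c - 6a)    [combine like terms]
= -12ac^2 + 72a^2c - 30abc + 180a^2b + 18c^2 - 108ac + 45bc - 270ab + 12bc^2 - 72abc - 20b^2c + 120ab^2 + 8c^3 - 48ac^2    [distributive law]
= -60ac^2 + 72a^2c - 102abc + 180a^2b + 18c^2 - 108ac + 45bc - 270ab + 12bc^2 - 20b^2c + 120ab^2 + 8c^3    [combine like terms]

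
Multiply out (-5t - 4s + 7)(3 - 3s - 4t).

-43t + 31st + 20t^2 - 33s + 12s^2 + 21

(-5t - 4s + 7)(3 - 3s - 4t)
= -15t + 15st + 20t^2 - 12s + 12s^2 + 16st + 21 - 21s - 28t    [distributive law]
= -43t + 31st + 20t^2 - 33s + 12s^2 + 21    [combine like terms]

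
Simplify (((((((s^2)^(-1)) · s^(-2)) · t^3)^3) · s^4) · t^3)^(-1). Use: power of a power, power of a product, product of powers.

(((((((s^2)^(-1)) · s^(-2)) · t^3)^3) · s^4) · t^3)^(-1)
= (((((((s^2)^(-1)) · s^(-2)) · t^3)^3) · s^4)^(-1)) · ((t^3)^(-1))    [power of a product]
= (((((((s^2)^(-1)) · s^(-2)) · t^3)^3)^(-1)) · ((s^4)^(-1))) · ((t^3)^(-1))    [power of a product]
= ((((((s^2)^(-1)) · s^(-2)) · t^3)^(-3)) · ((s^4)^(-1))) · ((t^3)^(-1))    [power of a power]
= ((((((s^2)^(-1)) · s^(-2))^(-3)) · ((t^3)^(-3))) · ((s^4)^(-1))) · ((t^3)^(-1))    [power of a product]
= ((((((s^2)^(-1))^(-3)) · ((s^(-2))^(-3))) · ((t^3)^(-3))) · ((s^4)^(-1))) · ((t^3)^(-1))    [power of a product]
= (((((s^2)^3) · ((s^(-2))^(-3))) · ((t^3)^(-3))) · ((s^4)^(-1))) · ((t^3)^(-1))    [power of a power]
= (((s^6 · ((s^(-2))^(-3))) · ((t^3)^(-3))) · ((s^4)^(-1))) · ((t^3)^(-1))    [power of a power]
= (((s^6 · s^6) · ((t^3)^(-3))) · ((s^4)^(-1))) · ((t^3)^(-1))    [power of a power]
= ((s^12 · ((t^3)^(-3))) · ((s^4)^(-1))) · ((t^3)^(-1))    [product of powers]
= ((s^12 · t^(-9)) · ((s^4)^(-1))) · ((t^3)^(-1))    [power of a power]
= ((s^12 · t^(-9)) · s^(-4)) · ((t^3)^(-1))    [power of a power]
= ((s^12 · t^(-9)) · s^(-4)) · t^(-3)    [power of a power]
= s^8·t^(-12)    [product of powers]

s^8·t^(-12)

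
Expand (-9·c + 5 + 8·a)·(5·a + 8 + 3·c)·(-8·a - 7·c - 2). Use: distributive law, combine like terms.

-112·a²·c + 363·a·c² - 125·a·c + 453·c² - 166·c + 189·c³ - 792·a² - 498·a - 80 - 320·a³

(-9·c + 5 + 8·a)·(5·a + 8 + 3·c)·(-8·a - 7·c - 2)
= (-45·a·c - 72·c - 27·c² + 25·a + 40 + 15·c + 40·a² + 64·a + 24·a·c)·(-8·a - 7·c - 2)    [distributive law]
= (-21·a·c - 57·c - 27·c² + 89·a + 40 + 40·a²)·(-8·a - 7·c - 2)    [combine like terms]
= 168·a²·c + 147·a·c² + 42·a·c + 456·a·c + 399·c² + 114·c + 216·a·c² + 189·c³ + 54·c² - 712·a² - 623·a·c - 178·a - 320·a - 280·c - 80 - 320·a³ - 280·a²·c - 80·a²    [distributive law]
= -112·a²·c + 363·a·c² - 125·a·c + 453·c² - 166·c + 189·c³ - 792·a² - 498·a - 80 - 320·a³    [combine like terms]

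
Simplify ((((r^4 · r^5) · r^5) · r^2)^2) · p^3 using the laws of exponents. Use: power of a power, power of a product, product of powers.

((((r^4 · r^5) · r^5) · r^2)^2) · p^3
= ((((r^4 · r^5) · r^5)^2) · ((r^2)^2)) · p^3    [power of a product]
= ((((r^4 · r^5)^2) · ((r^5)^2)) · ((r^2)^2)) · p^3    [power of a product]
= (((((r^4)^2) · ((r^5)^2)) · ((r^5)^2)) · ((r^2)^2)) · p^3    [power of a product]
= (((r^8 · ((r^5)^2)) · ((r^5)^2)) · ((r^2)^2)) · p^3    [power of a power]
= (((r^8 · r^10) · ((r^5)^2)) · ((r^2)^2)) · p^3    [power of a power]
= ((r^18 · ((r^5)^2)) · ((r^2)^2)) · p^3    [product of powers]
= ((r^18 · r^10) · ((r^2)^2)) · p^3    [power of a power]
= (r^28 · ((r^2)^2)) · p^3    [product of powers]
= (r^28 · r^4) · p^3    [power of a power]
= r^32 · p^3    [product of powers]
= p^3r^32    [rearrange]

p^3r^32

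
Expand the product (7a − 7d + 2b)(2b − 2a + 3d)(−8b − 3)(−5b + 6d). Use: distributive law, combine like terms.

400ab³ + 920ab²d + 150ab² + 345abd − 560a²b² + 672a²bd − 210a²b + 252a²d − 1680abd² − 630ad² − 512b³d − 456b²d² − 192b²d − 171bd² + 1008bd³ + 378d³ + 160b⁴ + 60b³

(7a − 7d + 2b)(2b − 2a + 3d)(−8b − 3)(−5b + 6d)
= (14ab − 14a² + 21ad − 14bd + 14ad − 21d² + 4b² − 4ab + 6bd)(−8b − 3)(−5b + 6d)    [distributive law]
= (10ab − 14a² + 35ad − 8bd − 21d² + 4b²)(−8b − 3)(−5b + 6d)    [combine like terms]
= (−80ab² − 30ab + 112a²b + 42a² − 280abd − 105ad + 64b²d + 24bd + 168bd² + 63d² − 32b³ − 12b²)(−5b + 6d)    [distributive law]
= 400ab³ − 480ab²d + 150ab² − 180abd − 560a²b² + 672a²bd − 210a²b + 252a²d + 1400ab²d − 1680abd² + 525abd − 630ad² − 320b³d + 384b²d² − 120b²d + 144bd² − 840b²d² + 1008bd³ − 315bd² + 378d³ + 160b⁴ − 192b³d + 60b³ − 72b²d    [distributive law]
= 400ab³ + 920ab²d + 150ab² + 345abd − 560a²b² + 672a²bd − 210a²b + 252a²d − 1680abd² − 630ad² − 512b³d − 456b²d² − 192b²d − 171bd² + 1008bd³ + 378d³ + 160b⁴ + 60b³    [combine like terms]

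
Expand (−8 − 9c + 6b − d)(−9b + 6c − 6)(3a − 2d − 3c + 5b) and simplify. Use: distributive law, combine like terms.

(−8 − 9c + 6b − d)(−9b + 6c − 6)(3a − 2d − 3c + 5b)
= (72b − 48c + 48 + 81bc − 54c^2 + 54c − 54b^2 + 36bc − 36b + 9bd − 6cd + 6d)(3a − 2d − 3c + 5b)    [distributive law]
= (36b + 6c + 48 + 117bc − 54c^2 − 54b^2 + 9bd − 6cd + 6d)(3a − 2d − 3c + 5b)    [combine like terms]
= 108ab − 72bd − 108bc + 180b^2 + 18ac − 12cd − 18c^2 + 30bc + 144a − 96d − 144c + 240b + 351abc − 234bcd − 351bc^2 + 585b^2c − 162ac^2 + 108c^2d + 162c^3 − 270bc^2 − 162ab^2 + 108b^2d + 162b^2c − 270b^3 + 27abd − 18bd^2 − 27bcd + 45b^2d − 18acd + 12cd^2 + 18c^2d − 30bcd + 18ad − 12d^2 − 18cd + 30bd    [distributive law]
= 108ab − 42bd − 78bc + 180b^2 + 18ac − 30cd − 18c^2 + 144a − 96d − 144c + 240b + 351abc − 291bcd − 621bc^2 + 747b^2c − 162ac^2 + 126c^2d + 162c^3 − 162ab^2 + 153b^2d − 270b^3 + 27abd − 18bd^2 − 18acd + 12cd^2 + 18ad − 12d^2    [combine like terms]

108ab − 42bd − 78bc + 180b^2 + 18ac − 30cd − 18c^2 + 144a − 96d − 144c + 240b + 351abc − 291bcd − 621bc^2 + 747b^2c − 162ac^2 + 126c^2d + 162c^3 − 162ab^2 + 153b^2d − 270b^3 + 27abd − 18bd^2 − 18acd + 12cd^2 + 18ad − 12d^2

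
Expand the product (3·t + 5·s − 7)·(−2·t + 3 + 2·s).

(3·t + 5·s − 7)·(−2·t + 3 + 2·s)
= −6·t^2 + 9·t + 6·s·t − 10·s·t + 15·s + 10·s^2 + 14·t − 21 − 14·s    [distributive law]
= −6·t^2 + 23·t − 4·s·t + s + 10·s^2 − 21    [combine like terms]

−6·t^2 + 23·t − 4·s·t + s + 10·s^2 − 21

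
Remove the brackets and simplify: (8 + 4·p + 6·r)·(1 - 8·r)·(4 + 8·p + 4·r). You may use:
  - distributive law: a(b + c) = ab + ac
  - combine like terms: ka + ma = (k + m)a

(8 + 4·p + 6·r)·(1 - 8·r)·(4 + 8·p + 4·r)
= (8 - 64·r + 4·p - 32·p·r + 6·r - 48·r²)·(4 + 8·p + 4·r)    [distributive law]
= (8 - 58·r + 4·p - 32·p·r - 48·r²)·(4 + 8·p + 4·r)    [combine like terms]
= 32 + 64·p + 32·r - 232·r - 464·p·r - 232·r² + 16·p + 32·p² + 16·p·r - 128·p·r - 256·p²·r - 128·p·r² - 192·r² - 384·p·r² - 192·r³    [distributive law]
= 32 + 80·p - 200·r - 576·p·r - 424·r² + 32·p² - 256·p²·r - 512·p·r² - 192·r³    [combine like terms]

32 + 80·p - 200·r - 576·p·r - 424·r² + 32·p² - 256·p²·r - 512·p·r² - 192·r³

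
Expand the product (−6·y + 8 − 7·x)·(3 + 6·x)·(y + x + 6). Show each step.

−18·y^2 − 207·x·y − 84·y − 36·x·y^2 − 78·x^2·y + 186·x + 144 − 225·x^2 − 42·x^3

(−6·y + 8 − 7·x)·(3 + 6·x)·(y + x + 6)
= (−18·y − 36·x·y + 24 + 48·x − 21·x − 42·x^2)·(y + x + 6)    [distributive law]
= (−18·y − 36·x·y + 24 + 27·x − 42·x^2)·(y + x + 6)    [combine like terms]
= −18·y^2 − 18·x·y − 108·y − 36·x·y^2 − 36·x^2·y − 216·x·y + 24·y + 24·x + 144 + 27·x·y + 27·x^2 + 162·x − 42·x^2·y − 42·x^3 − 252·x^2    [distributive law]
= −18·y^2 − 207·x·y − 84·y − 36·x·y^2 − 78·x^2·y + 186·x + 144 − 225·x^2 − 42·x^3    [combine like terms]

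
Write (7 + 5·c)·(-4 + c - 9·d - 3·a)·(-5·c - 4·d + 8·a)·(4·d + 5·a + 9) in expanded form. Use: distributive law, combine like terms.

(7 + 5·c)·(-4 + c - 9·d - 3·a)·(-5·c - 4·d + 8·a)·(4·d + 5·a + 9)
= (-28 + 7·c - 63·d - 21·a - 20·c + 5·c^2 - 45·c·d - 15·a·c)·(-5·c - 4·d + 8·a)·(4·d + 5·a + 9)    [distributive law]
= (-28 - 13·c - 63·d - 21·a + 5·c^2 - 45·c·d - 15·a·c)·(-5·c - 4·d + 8·a)·(4·d + 5·a + 9)    [combine like terms]
= (140·c + 112·d - 224·a + 65·c^2 + 52·c·d - 104·a·c + 315·c·d + 252·d^2 - 504·a·d + 105·a·c + 84·a·d - 168·a^2 - 25·c^3 - 20·c^2·d + 40·a·c^2 + 225·c^2·d + 180·c·d^2 - 360·a·c·d + 75·a·c^2 + 60·a·c·d - 120·a^2·c)·(4·d + 5·a + 9)    [distributive law]
= (140·c + 112·d - 224·a + 65·c^2 + 367·c·d + a·c + 252·d^2 - 420·a·d - 168·a^2 - 25·c^3 + 205·c^2·d + 115·a·c^2 + 180·c·d^2 - 300·a·c·d - 120·a^2·c)·(4·d + 5·a + 9)    [combine like terms]
= 560·c·d + 700·a·c + 1260·c + 448·d^2 + 560·a·d + 1008·d - 896·a·d - 1120·a^2 - 2016·a + 260·c^2·d + 325·a·c^2 + 585·c^2 + 1468·c·d^2 + 1835·a·c·d + 3303·c·d + 4·a·c·d + 5·a^2·c + 9·a·c + 1008·d^3 + 1260·a·d^2 + 2268·d^2 - 1680·a·d^2 - 2100·a^2·d - 3780·a·d - 672·a^2·d - 840·a^3 - 1512·a^2 - 100·c^3·d - 125·a·c^3 - 225·c^3 + 820·c^2·d^2 + 1025·a·c^2·d + 1845·c^2·d + 460·a·c^2·d + 575·a^2·c^2 + 1035·a·c^2 + 720·c·d^3 + 900·a·c·d^2 + 1620·c·d^2 - 1200·a·c·d^2 - 1500·a^2·c·d - 2700·a·c·d - 480·a^2·c·d - 600·a^3·c - 1080·a^2·c    [distributive law]
= 3863·c·d + 709·a·c + 1260·c + 2716·d^2 - 4116·a·d + 1008·d - 2632·a^2 - 2016·a + 2105·c^2·d + 1360·a·c^2 + 585·c^2 + 3088·c·d^2 - 861·a·c·d - 1075·a^2·c + 1008·d^3 - 420·a·d^2 - 2772·a^2·d - 840·a^3 - 100·c^3·d - 125·a·c^3 - 225·c^3 + 820·c^2·d^2 + 1485·a·c^2·d + 575·a^2·c^2 + 720·c·d^3 - 300·a·c·d^2 - 1980·a^2·c·d - 600·a^3·c    [combine like terms]

3863·c·d + 709·a·c + 1260·c + 2716·d^2 - 4116·a·d + 1008·d - 2632·a^2 - 2016·a + 2105·c^2·d + 1360·a·c^2 + 585·c^2 + 3088·c·d^2 - 861·a·c·d - 1075·a^2·c + 1008·d^3 - 420·a·d^2 - 2772·a^2·d - 840·a^3 - 100·c^3·d - 125·a·c^3 - 225·c^3 + 820·c^2·d^2 + 1485·a·c^2·d + 575·a^2·c^2 + 720·c·d^3 - 300·a·c·d^2 - 1980·a^2·c·d - 600·a^3·c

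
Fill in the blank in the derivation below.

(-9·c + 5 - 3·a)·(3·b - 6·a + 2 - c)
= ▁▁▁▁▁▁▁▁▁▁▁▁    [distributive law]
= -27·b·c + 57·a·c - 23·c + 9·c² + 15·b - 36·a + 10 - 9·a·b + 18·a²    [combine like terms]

Applying distributive law to the line above:

-27·b·c + 54·a·c - 18·c + 9·c² + 15·b - 30·a + 10 - 5·c - 9·a·b + 18·a² - 6·a + 3·a·c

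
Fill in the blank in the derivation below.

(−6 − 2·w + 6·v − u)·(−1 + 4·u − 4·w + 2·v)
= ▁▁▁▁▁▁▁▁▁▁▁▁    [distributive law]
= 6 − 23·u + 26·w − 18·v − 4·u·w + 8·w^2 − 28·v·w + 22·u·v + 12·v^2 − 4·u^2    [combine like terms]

By distributive law:

6 − 24·u + 24·w − 12·v + 2·w − 8·u·w + 8·w^2 − 4·v·w − 6·v + 24·u·v − 24·v·w + 12·v^2 + u − 4·u^2 + 4·u·w − 2·u·v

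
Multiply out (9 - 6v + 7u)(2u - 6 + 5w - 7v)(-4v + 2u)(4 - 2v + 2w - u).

(9 - 6v + 7u)(2u - 6 + 5w - 7v)(-4v + 2u)(4 - 2v + 2w - u)
= (18u - 54 + 45w - 63v - 12uv + 36v - 30vw + 42v² + 14u² - 42u + 35uw - 49uv)(-4v + 2u)(4 - 2v + 2w - u)    [distributive law]
= (-24u - 54 + 45w - 27v - 61uv - 30vw + 42v² + 14u² + 35uw)(-4v + 2u)(4 - 2v + 2w - u)    [combine like terms]
= (96uv - 48u² + 216v - 108u - 180vw + 90uw + 108v² - 54uv + 244uv² - 122u²v + 120v²w - 60uvw - 168v³ + 84uv² - 56u²v + 28u³ - 140uvw + 70u²w)(4 - 2v + 2w - u)    [distributive law]
= (42uv - 48u² + 216v - 108u - 180vw + 90uw + 108v² + 328uv² - 178u²v + 120v²w - 200uvw - 168v³ + 28u³ + 70u²w)(4 - 2v + 2w - u)    [combine like terms]
= 168uv - 84uv² + 84uvw - 42u²v - 192u² + 96u²v - 96u²w + 48u³ + 864v - 432v² + 432vw - 216uv - 432u + 216uv - 216uw + 108u² - 720vw + 360v²w - 360vw² + 180uvw + 360uw - 180uvw + 180uw² - 90u²w + 432v² - 216v³ + 216v²w - 108uv² + 1312uv² - 656uv³ + 656uv²w - 328u²v² - 712u²v + 356u²v² - 356u²vw + 178u³v + 480v²w - 240v³w + 240v²w² - 120uv²w - 800uvw + 400uv²w - 400uvw² + 200u²vw - 672v³ + 336v⁴ - 336v³w + 168uv³ + 112u³ - 56u³v + 56u³w - 28u⁴ + 280u²w - 140u²vw + 140u²w² - 70u³w    [distributive law]
= 168uv + 1120uv² - 716uvw - 658u²v - 84u² + 94u²w + 160u³ + 864v - 288vw - 432u + 144uw + 1056v²w - 360vw² + 180uw² - 888v³ - 488uv³ + 936uv²w + 28u²v² - 296u²vw + 122u³v - 576v³w + 240v²w² - 400uvw² + 336v⁴ - 14u³w - 28u⁴ + 140u²w²    [combine like terms]

168uv + 1120uv² - 716uvw - 658u²v - 84u² + 94u²w + 160u³ + 864v - 288vw - 432u + 144uw + 1056v²w - 360vw² + 180uw² - 888v³ - 488uv³ + 936uv²w + 28u²v² - 296u²vw + 122u³v - 576v³w + 240v²w² - 400uvw² + 336v⁴ - 14u³w - 28u⁴ + 140u²w²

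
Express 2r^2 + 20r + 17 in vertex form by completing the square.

2r^2 + 20r + 17
= 2(r^2 + 10r) + 17    [factor out 2 from the r-terms]
= 2(r^2 + 10r + 25 − 25) + 17    [add and subtract 25 inside the bracket]
= 2(r + 5)^2 − 50 + 17    [perfect-square identity]
= 2(r + 5)^2 − 33    [combine constants]

2(r + 5)^2 − 33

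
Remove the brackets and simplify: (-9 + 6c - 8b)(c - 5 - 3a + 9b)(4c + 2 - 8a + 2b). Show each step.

(-9 + 6c - 8b)(c - 5 - 3a + 9b)(4c + 2 - 8a + 2b)
= (-9c + 45 + 27a - 81b + 6c^2 - 30c - 18ac + 54bc - 8bc + 40b + 24ab - 72b^2)(4c + 2 - 8a + 2b)    [distributive law]
= (-39c + 45 + 27a - 41b + 6c^2 - 18ac + 46bc + 24ab - 72b^2)(4c + 2 - 8a + 2b)    [combine like terms]
= -156c^2 - 78c + 312ac - 78bc + 180c + 90 - 360a + 90b + 108ac + 54a - 216a^2 + 54ab - 164bc - 82b + 328ab - 82b^2 + 24c^3 + 12c^2 - 48ac^2 + 12bc^2 - 72ac^2 - 36ac + 144a^2c - 36abc + 184bc^2 + 92bc - 368abc + 92b^2c + 96abc + 48ab - 192a^2b + 48ab^2 - 288b^2c - 144b^2 + 576ab^2 - 144b^3    [distributive law]
= -144c^2 + 102c + 384ac - 150bc + 90 - 306a + 8b - 216a^2 + 430ab - 226b^2 + 24c^3 - 120ac^2 + 196bc^2 + 144a^2c - 308abc - 196b^2c - 192a^2b + 624ab^2 - 144b^3    [combine like terms]

-144c^2 + 102c + 384ac - 150bc + 90 - 306a + 8b - 216a^2 + 430ab - 226b^2 + 24c^3 - 120ac^2 + 196bc^2 + 144a^2c - 308abc - 196b^2c - 192a^2b + 624ab^2 - 144b^3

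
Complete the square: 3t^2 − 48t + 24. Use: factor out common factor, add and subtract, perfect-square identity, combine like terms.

3t^2 − 48t + 24
= 3(t^2 − 16t) + 24    [factor out 3 from the t-terms]
= 3(t^2 − 16t + 64 − 64) + 24    [add and subtract 64 inside the bracket]
= 3(t − 8)^2 − 192 + 24    [perfect-square identity]
= 3(t − 8)^2 − 168    [combine constants]

3(t − 8)^2 − 168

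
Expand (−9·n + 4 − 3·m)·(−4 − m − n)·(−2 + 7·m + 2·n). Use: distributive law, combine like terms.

(−9·n + 4 − 3·m)·(−4 − m − n)·(−2 + 7·m + 2·n)
= (36·n + 9·m·n + 9·n^2 − 16 − 4·m − 4·n + 12·m + 3·m^2 + 3·m·n)·(−2 + 7·m + 2·n)    [distributive law]
= (32·n + 12·m·n + 9·n^2 − 16 + 8·m + 3·m^2)·(−2 + 7·m + 2·n)    [combine like terms]
= −64·n + 224·m·n + 64·n^2 − 24·m·n + 84·m^2·n + 24·m·n^2 − 18·n^2 + 63·m·n^2 + 18·n^3 + 32 − 112·m − 32·n − 16·m + 56·m^2 + 16·m·n − 6·m^2 + 21·m^3 + 6·m^2·n    [distributive law]
= −96·n + 216·m·n + 46·n^2 + 90·m^2·n + 87·m·n^2 + 18·n^3 + 32 − 128·m + 50·m^2 + 21·m^3    [combine like terms]

−96·n + 216·m·n + 46·n^2 + 90·m^2·n + 87·m·n^2 + 18·n^3 + 32 − 128·m + 50·m^2 + 21·m^3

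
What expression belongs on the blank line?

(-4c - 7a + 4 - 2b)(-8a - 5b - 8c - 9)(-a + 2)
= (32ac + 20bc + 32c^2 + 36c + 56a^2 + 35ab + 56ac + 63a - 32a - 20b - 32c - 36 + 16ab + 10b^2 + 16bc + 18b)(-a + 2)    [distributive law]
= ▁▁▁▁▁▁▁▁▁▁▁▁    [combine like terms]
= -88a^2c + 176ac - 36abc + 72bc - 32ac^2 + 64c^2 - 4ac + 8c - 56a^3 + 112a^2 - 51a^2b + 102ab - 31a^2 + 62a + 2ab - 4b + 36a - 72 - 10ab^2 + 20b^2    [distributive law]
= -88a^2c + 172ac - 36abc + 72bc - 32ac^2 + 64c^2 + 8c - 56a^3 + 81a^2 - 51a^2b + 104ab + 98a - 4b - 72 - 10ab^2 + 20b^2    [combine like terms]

After combine like terms, the bracketed line is:

(88ac + 36bc + 32c^2 + 4c + 56a^2 + 51ab + 31a - 2b - 36 + 10b^2)(-a + 2)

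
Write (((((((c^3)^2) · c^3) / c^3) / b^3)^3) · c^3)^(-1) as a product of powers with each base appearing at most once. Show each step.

(((((((c^3)^2) · c^3) / c^3) / b^3)^3) · c^3)^(-1)
= (((((((c^3)^2) · c^3) / c^3) / b^3)^3)^(-1)) · ((c^3)^(-1))    [power of a product]
= ((((((c^3)^2) · c^3) / c^3) / b^3)^(-3)) · ((c^3)^(-1))    [power of a power]
= ((((((c^3)^2) · c^3) / c^3)^(-3)) / ((b^3)^(-3))) · ((c^3)^(-1))    [power of a quotient]
= ((((((c^3)^2) · c^3)^(-3)) / ((c^3)^(-3))) / ((b^3)^(-3))) · ((c^3)^(-1))    [power of a quotient]
= ((((((c^3)^2)^(-3)) · ((c^3)^(-3))) / ((c^3)^(-3))) / ((b^3)^(-3))) · ((c^3)^(-1))    [power of a product]
= (((((c^3)^(-6)) · ((c^3)^(-3))) / ((c^3)^(-3))) / ((b^3)^(-3))) · ((c^3)^(-1))    [power of a power]
= (((c^(-18) · ((c^3)^(-3))) / ((c^3)^(-3))) / ((b^3)^(-3))) · ((c^3)^(-1))    [power of a power]
= (((c^(-18) · c^(-9)) / ((c^3)^(-3))) / ((b^3)^(-3))) · ((c^3)^(-1))    [power of a power]
= ((c^(-27) / ((c^3)^(-3))) / ((b^3)^(-3))) · ((c^3)^(-1))    [product of powers]
= ((c^(-27) / c^(-9)) / ((b^3)^(-3))) · ((c^3)^(-1))    [power of a power]
= (c^(-18) / ((b^3)^(-3))) · ((c^3)^(-1))    [quotient of powers]
= (c^(-18) / b^(-9)) · ((c^3)^(-1))    [power of a power]
= (c^(-18) / b^(-9)) · c^(-3)    [power of a power]
= b^9c^(-21)    [quotient of powers; product of powers]

b^9c^(-21)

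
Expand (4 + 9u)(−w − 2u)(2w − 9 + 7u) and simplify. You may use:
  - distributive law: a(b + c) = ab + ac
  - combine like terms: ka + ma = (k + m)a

−8w^2 + 36w + 37uw + 72u + 106u^2 − 18uw^2 − 99u^2w − 126u^3

(4 + 9u)(−w − 2u)(2w − 9 + 7u)
= (−4w − 8u − 9uw − 18u^2)(2w − 9 + 7u)    [distributive law]
= −8w^2 + 36w − 28uw − 16uw + 72u − 56u^2 − 18uw^2 + 81uw − 63u^2w − 36u^2w + 162u^2 − 126u^3    [distributive law]
= −8w^2 + 36w + 37uw + 72u + 106u^2 − 18uw^2 − 99u^2w − 126u^3    [combine like terms]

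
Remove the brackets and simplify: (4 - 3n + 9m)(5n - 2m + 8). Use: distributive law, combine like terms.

-4n + 64m + 32 - 15n^2 + 51mn - 18m^2

(4 - 3n + 9m)(5n - 2m + 8)
= 20n - 8m + 32 - 15n^2 + 6mn - 24n + 45mn - 18m^2 + 72m    [distributive law]
= -4n + 64m + 32 - 15n^2 + 51mn - 18m^2    [combine like terms]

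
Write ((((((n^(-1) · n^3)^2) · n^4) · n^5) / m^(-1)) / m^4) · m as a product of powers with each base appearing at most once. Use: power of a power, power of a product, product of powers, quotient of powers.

m^(-2)n^13

((((((n^(-1) · n^3)^2) · n^4) · n^5) / m^(-1)) / m^4) · m
= (((((((n^(-1))^2) · ((n^3)^2)) · n^4) · n^5) / m^(-1)) / m^4) · m    [power of a product]
= (((((n^(-2) · ((n^3)^2)) · n^4) · n^5) / m^(-1)) / m^4) · m    [power of a power]
= (((((n^(-2) · n^6) · n^4) · n^5) / m^(-1)) / m^4) · m    [power of a power]
= ((((n^4 · n^4) · n^5) / m^(-1)) / m^4) · m    [product of powers]
= (((n^8 · n^5) / m^(-1)) / m^4) · m    [product of powers]
= ((n^13 / m^(-1)) / m^4) · m    [product of powers]
= m^(-2)n^13    [quotient of powers; product of powers]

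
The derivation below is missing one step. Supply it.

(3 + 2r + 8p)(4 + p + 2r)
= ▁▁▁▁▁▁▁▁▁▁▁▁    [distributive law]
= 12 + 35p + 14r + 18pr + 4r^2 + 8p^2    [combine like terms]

Applying distributive law to the line above:

12 + 3p + 6r + 8r + 2pr + 4r^2 + 32p + 8p^2 + 16pr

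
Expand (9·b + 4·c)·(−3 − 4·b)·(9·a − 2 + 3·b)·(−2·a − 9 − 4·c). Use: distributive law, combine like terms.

(9·b + 4·c)·(−3 − 4·b)·(9·a − 2 + 3·b)·(−2·a − 9 − 4·c)
= (−27·b − 36·b² − 12·c − 16·b·c)·(9·a − 2 + 3·b)·(−2·a − 9 − 4·c)    [distributive law]
= (−243·a·b + 54·b − 81·b² − 324·a·b² + 72·b² − 108·b³ − 108·a·c + 24·c − 36·b·c − 144·a·b·c + 32·b·c − 48·b²·c)·(−2·a − 9 − 4·c)    [distributive law]
= (−243·a·b + 54·b − 9·b² − 324·a·b² − 108·b³ − 108·a·c + 24·c − 4·b·c − 144·a·b·c − 48·b²·c)·(−2·a − 9 − 4·c)    [combine like terms]
= 486·a²·b + 2187·a·b + 972·a·b·c − 108·a·b − 486·b − 216·b·c + 18·a·b² + 81·b² + 36·b²·c + 648·a²·b² + 2916·a·b² + 1296·a·b²·c + 216·a·b³ + 972·b³ + 432·b³·c + 216·a²·c + 972·a·c + 432·a·c² − 48·a·c − 216·c − 96·c² + 8·a·b·c + 36·b·c + 16·b·c² + 288·a²·b·c + 1296·a·b·c + 576·a·b·c² + 96·a·b²·c + 432·b²·c + 192·b²·c²    [distributive law]
= 486·a²·b + 2079·a·b + 2276·a·b·c − 486·b − 180·b·c + 2934·a·b² + 81·b² + 468·b²·c + 648·a²·b² + 1392·a·b²·c + 216·a·b³ + 972·b³ + 432·b³·c + 216·a²·c + 924·a·c + 432·a·c² − 216·c − 96·c² + 16·b·c² + 288·a²·b·c + 576·a·b·c² + 192·b²·c²    [combine like terms]

486·a²·b + 2079·a·b + 2276·a·b·c − 486·b − 180·b·c + 2934·a·b² + 81·b² + 468·b²·c + 648·a²·b² + 1392·a·b²·c + 216·a·b³ + 972·b³ + 432·b³·c + 216·a²·c + 924·a·c + 432·a·c² − 216·c − 96·c² + 16·b·c² + 288·a²·b·c + 576·a·b·c² + 192·b²·c²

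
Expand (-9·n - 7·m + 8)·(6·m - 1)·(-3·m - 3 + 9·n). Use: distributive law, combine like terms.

-216·m^2·n + 630·m·n - 486·m·n^2 - 99·n + 81·n^2 + 126·m^3 - 39·m^2 - 141·m + 24

(-9·n - 7·m + 8)·(6·m - 1)·(-3·m - 3 + 9·n)
= (-54·m·n + 9·n - 42·m^2 + 7·m + 48·m - 8)·(-3·m - 3 + 9·n)    [distributive law]
= (-54·m·n + 9·n - 42·m^2 + 55·m - 8)·(-3·m - 3 + 9·n)    [combine like terms]
= 162·m^2·n + 162·m·n - 486·m·n^2 - 27·m·n - 27·n + 81·n^2 + 126·m^3 + 126·m^2 - 378·m^2·n - 165·m^2 - 165·m + 495·m·n + 24·m + 24 - 72·n    [distributive law]
= -216·m^2·n + 630·m·n - 486·m·n^2 - 99·n + 81·n^2 + 126·m^3 - 39·m^2 - 141·m + 24    [combine like terms]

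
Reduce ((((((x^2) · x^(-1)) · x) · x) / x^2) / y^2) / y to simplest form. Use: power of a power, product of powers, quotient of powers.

x·y^(-3)

((((((x^2) · x^(-1)) · x) · x) / x^2) / y^2) / y
= ((((x · x) · x) / x^2) / y^2) / y    [product of powers]
= (((x^2 · x) / x^2) / y^2) / y    [product of powers]
= ((x^3 / x^2) / y^2) / y    [product of powers]
= (x / y^2) / y    [quotient of powers]
= x·y^(-3)    [quotient of powers; product of powers]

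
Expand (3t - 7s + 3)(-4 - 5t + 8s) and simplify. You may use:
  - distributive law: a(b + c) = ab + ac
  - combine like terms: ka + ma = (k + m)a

-27t - 15t² + 59st + 52s - 56s² - 12

(3t - 7s + 3)(-4 - 5t + 8s)
= -12t - 15t² + 24st + 28s + 35st - 56s² - 12 - 15t + 24s    [distributive law]
= -27t - 15t² + 59st + 52s - 56s² - 12    [combine like terms]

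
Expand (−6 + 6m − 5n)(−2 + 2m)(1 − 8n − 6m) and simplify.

12 − 86n − 96m + 122mn + 156m² − 36m²n − 72m³ − 80n² + 80mn²

(−6 + 6m − 5n)(−2 + 2m)(1 − 8n − 6m)
= (12 − 12m − 12m + 12m² + 10n − 10mn)(1 − 8n − 6m)    [distributive law]
= (12 − 24m + 12m² + 10n − 10mn)(1 − 8n − 6m)    [combine like terms]
= 12 − 96n − 72m − 24m + 192mn + 144m² + 12m² − 96m²n − 72m³ + 10n − 80n² − 60mn − 10mn + 80mn² + 60m²n    [distributive law]
= 12 − 86n − 96m + 122mn + 156m² − 36m²n − 72m³ − 80n² + 80mn²    [combine like terms]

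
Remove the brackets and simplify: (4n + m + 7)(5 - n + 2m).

(4n + m + 7)(5 - n + 2m)
= 20n - 4n² + 8mn + 5m - mn + 2m² + 35 - 7n + 14m    [distributive law]
= 13n - 4n² + 7mn + 19m + 2m² + 35    [combine like terms]

13n - 4n² + 7mn + 19m + 2m² + 35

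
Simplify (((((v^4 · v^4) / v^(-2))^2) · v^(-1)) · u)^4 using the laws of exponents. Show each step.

(((((v^4 · v^4) / v^(-2))^2) · v^(-1)) · u)^4
= (((((v^4 · v^4) / v^(-2))^2) · v^(-1))^4) · (u^4)    [power of a product]
= (((((v^4 · v^4) / v^(-2))^2)^4) · ((v^(-1))^4)) · (u^4)    [power of a product]
= ((((v^4 · v^4) / v^(-2))^8) · ((v^(-1))^4)) · (u^4)    [power of a power]
= ((((v^4 · v^4)^8) / ((v^(-2))^8)) · ((v^(-1))^4)) · (u^4)    [power of a quotient]
= (((((v^4)^8) · ((v^4)^8)) / ((v^(-2))^8)) · ((v^(-1))^4)) · (u^4)    [power of a product]
= (((v^32 · ((v^4)^8)) / ((v^(-2))^8)) · ((v^(-1))^4)) · (u^4)    [power of a power]
= (((v^32 · v^32) / ((v^(-2))^8)) · ((v^(-1))^4)) · (u^4)    [power of a power]
= ((v^64 / ((v^(-2))^8)) · ((v^(-1))^4)) · (u^4)    [product of powers]
= ((v^64 / v^(-16)) · ((v^(-1))^4)) · (u^4)    [power of a power]
= (v^80 · ((v^(-1))^4)) · (u^4)    [quotient of powers]
= (v^80 · v^(-4)) · (u^4)    [power of a power]
= v^76 · (u^4)    [product of powers]
= u^4v^76    [rearrange]

u^4v^76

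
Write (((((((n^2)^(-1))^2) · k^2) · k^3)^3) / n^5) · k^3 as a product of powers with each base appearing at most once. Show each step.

k^18n^(-17)

(((((((n^2)^(-1))^2) · k^2) · k^3)^3) / n^5) · k^3
= (((((((n^2)^(-1))^2) · k^2)^3) · ((k^3)^3)) / n^5) · k^3    [power of a product]
= (((((((n^2)^(-1))^2)^3) · ((k^2)^3)) · ((k^3)^3)) / n^5) · k^3    [power of a product]
= ((((((n^2)^(-1))^6) · ((k^2)^3)) · ((k^3)^3)) / n^5) · k^3    [power of a power]
= (((((n^2)^(-6)) · ((k^2)^3)) · ((k^3)^3)) / n^5) · k^3    [power of a power]
= (((n^(-12) · ((k^2)^3)) · ((k^3)^3)) / n^5) · k^3    [power of a power]
= (((n^(-12) · k^6) · ((k^3)^3)) / n^5) · k^3    [power of a power]
= (((n^(-12) · k^6) · k^9) / n^5) · k^3    [power of a power]
= k^18n^(-17)    [quotient of powers; product of powers]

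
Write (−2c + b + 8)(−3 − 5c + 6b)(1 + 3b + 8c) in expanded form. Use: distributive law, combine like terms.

−226c + 241bc − 262c^2 − 106bc^2 + 80c^3 − 3b^2c − 27b + 141b^2 + 18b^3 − 24

(−2c + b + 8)(−3 − 5c + 6b)(1 + 3b + 8c)
= (6c + 10c^2 − 12bc − 3b − 5bc + 6b^2 − 24 − 40c + 48b)(1 + 3b + 8c)    [distributive law]
= (−34c + 10c^2 − 17bc + 45b + 6b^2 − 24)(1 + 3b + 8c)    [combine like terms]
= −34c − 102bc − 272c^2 + 10c^2 + 30bc^2 + 80c^3 − 17bc − 51b^2c − 136bc^2 + 45b + 135b^2 + 360bc + 6b^2 + 18b^3 + 48b^2c − 24 − 72b − 192c    [distributive law]
= −226c + 241bc − 262c^2 − 106bc^2 + 80c^3 − 3b^2c − 27b + 141b^2 + 18b^3 − 24    [combine like terms]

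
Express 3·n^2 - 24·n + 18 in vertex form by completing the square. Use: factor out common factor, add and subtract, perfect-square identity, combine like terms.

3·n^2 - 24·n + 18
= 3(n^2 - 8·n) + 18    [factor out 3 from the n-terms]
= 3(n^2 - 8·n + 16 - 16) + 18    [add and subtract 16 inside the bracket]
= 3(n - 4)^2 - 48 + 18    [perfect-square identity]
= 3(n - 4)^2 - 30    [combine constants]

3(n - 4)^2 - 30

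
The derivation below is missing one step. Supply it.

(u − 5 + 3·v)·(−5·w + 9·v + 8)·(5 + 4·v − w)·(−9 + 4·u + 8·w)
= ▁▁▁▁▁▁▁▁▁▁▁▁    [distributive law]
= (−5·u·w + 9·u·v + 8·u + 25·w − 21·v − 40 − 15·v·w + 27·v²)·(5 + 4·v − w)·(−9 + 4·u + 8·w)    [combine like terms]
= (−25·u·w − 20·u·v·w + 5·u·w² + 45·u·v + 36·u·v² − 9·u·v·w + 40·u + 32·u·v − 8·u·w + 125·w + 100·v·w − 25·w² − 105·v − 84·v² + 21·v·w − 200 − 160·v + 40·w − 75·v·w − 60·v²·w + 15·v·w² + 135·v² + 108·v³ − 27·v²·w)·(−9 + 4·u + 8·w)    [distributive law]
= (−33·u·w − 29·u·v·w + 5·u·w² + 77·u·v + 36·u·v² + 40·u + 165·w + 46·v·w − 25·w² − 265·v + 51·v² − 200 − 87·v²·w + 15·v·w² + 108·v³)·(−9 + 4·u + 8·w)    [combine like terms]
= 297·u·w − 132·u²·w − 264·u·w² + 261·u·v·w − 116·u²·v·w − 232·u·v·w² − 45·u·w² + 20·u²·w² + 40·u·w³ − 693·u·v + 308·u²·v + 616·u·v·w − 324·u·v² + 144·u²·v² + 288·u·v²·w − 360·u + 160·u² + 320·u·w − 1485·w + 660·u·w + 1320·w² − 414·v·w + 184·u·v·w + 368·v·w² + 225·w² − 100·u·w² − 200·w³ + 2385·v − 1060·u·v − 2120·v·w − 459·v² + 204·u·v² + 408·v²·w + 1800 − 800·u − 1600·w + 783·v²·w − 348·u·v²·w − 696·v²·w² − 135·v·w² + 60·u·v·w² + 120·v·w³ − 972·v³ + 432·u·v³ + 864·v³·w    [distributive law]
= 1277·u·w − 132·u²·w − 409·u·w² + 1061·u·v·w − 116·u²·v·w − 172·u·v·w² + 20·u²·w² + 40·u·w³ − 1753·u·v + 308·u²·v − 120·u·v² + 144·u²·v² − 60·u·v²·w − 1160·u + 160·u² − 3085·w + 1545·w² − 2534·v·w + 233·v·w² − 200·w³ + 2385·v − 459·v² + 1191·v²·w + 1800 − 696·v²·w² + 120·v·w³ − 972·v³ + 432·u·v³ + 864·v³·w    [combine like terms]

By distributive law:

(−5·u·w + 9·u·v + 8·u + 25·w − 45·v − 40 − 15·v·w + 27·v² + 24·v)·(5 + 4·v − w)·(−9 + 4·u + 8·w)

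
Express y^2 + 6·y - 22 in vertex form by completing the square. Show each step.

y^2 + 6·y - 22
= y^2 + 6·y + 9 - 9 - 22    [add and subtract 9]
= (y + 3)^2 - 9 - 22    [perfect-square identity]
= (y + 3)^2 - 31    [combine constants]

(y + 3)^2 - 31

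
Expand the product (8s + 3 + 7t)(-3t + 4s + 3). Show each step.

(8s + 3 + 7t)(-3t + 4s + 3)
= -24st + 32s^2 + 24s - 9t + 12s + 9 - 21t^2 + 28st + 21t    [distributive law]
= 4st + 32s^2 + 36s + 12t + 9 - 21t^2    [combine like terms]

4st + 32s^2 + 36s + 12t + 9 - 21t^2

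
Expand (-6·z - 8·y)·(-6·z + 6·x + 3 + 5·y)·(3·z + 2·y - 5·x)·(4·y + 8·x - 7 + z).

558·y·z^3 + 576·x·z^3 - 810·z^3 + 108·z^4 + 420·y^2·z^2 - 450·x·y·z^2 - 1206·y·z^2 - 2124·x^2·z^2 + 1674·x·z^2 - 1792·x·y^2·z - 1488·x^2·y·z + 1758·x·y·z + 1440·x^3·z - 540·x^2·z + 378·z^2 + 108·y^2·z + 756·y·z - 630·x·z - 416·y^3·z - 224·x·y^3 + 1792·x^2·y^2 - 632·x·y^2 + 1920·x^3·y - 720·x^2·y + 368·y^3 + 336·y^2 - 840·x·y - 320·y^4

(-6·z - 8·y)·(-6·z + 6·x + 3 + 5·y)·(3·z + 2·y - 5·x)·(4·y + 8·x - 7 + z)
= (36·z^2 - 36·x·z - 18·z - 30·y·z + 48·y·z - 48·x·y - 24·y - 40·y^2)·(3·z + 2·y - 5·x)·(4·y + 8·x - 7 + z)    [distributive law]
= (36·z^2 - 36·x·z - 18·z + 18·y·z - 48·x·y - 24·y - 40·y^2)·(3·z + 2·y - 5·x)·(4·y + 8·x - 7 + z)    [combine like terms]
= (108·z^3 + 72·y·z^2 - 180·x·z^2 - 108·x·z^2 - 72·x·y·z + 180·x^2·z - 54·z^2 - 36·y·z + 90·x·z + 54·y·z^2 + 36·y^2·z - 90·x·y·z - 144·x·y·z - 96·x·y^2 + 240·x^2·y - 72·y·z - 48·y^2 + 120·x·y - 120·y^2·z - 80·y^3 + 200·x·y^2)·(4·y + 8·x - 7 + z)    [distributive law]
= (108·z^3 + 126·y·z^2 - 288·x·z^2 - 306·x·y·z + 180·x^2·z - 54·z^2 - 108·y·z + 90·x·z - 84·y^2·z + 104·x·y^2 + 240·x^2·y - 48·y^2 + 120·x·y - 80·y^3)·(4·y + 8·x - 7 + z)    [combine like terms]
= 432·y·z^3 + 864·x·z^3 - 756·z^3 + 108·z^4 + 504·y^2·z^2 + 1008·x·y·z^2 - 882·y·z^2 + 126·y·z^3 - 1152·x·y·z^2 - 2304·x^2·z^2 + 2016·x·z^2 - 288·x·z^3 - 1224·x·y^2·z - 2448·x^2·y·z + 2142·x·y·z - 306·x·y·z^2 + 720·x^2·y·z + 1440·x^3·z - 1260·x^2·z + 180·x^2·z^2 - 216·y·z^2 - 432·x·z^2 + 378·z^2 - 54·z^3 - 432·y^2·z - 864·x·y·z + 756·y·z - 108·y·z^2 + 360·x·y·z + 720·x^2·z - 630·x·z + 90·x·z^2 - 336·y^3·z - 672·x·y^2·z + 588·y^2·z - 84·y^2·z^2 + 416·x·y^3 + 832·x^2·y^2 - 728·x·y^2 + 104·x·y^2·z + 960·x^2·y^2 + 1920·x^3·y - 1680·x^2·y + 240·x^2·y·z - 192·y^3 - 384·x·y^2 + 336·y^2 - 48·y^2·z + 480·x·y^2 + 960·x^2·y - 840·x·y + 120·x·y·z - 320·y^4 - 640·x·y^3 + 560·y^3 - 80·y^3·z    [distributive law]
= 558·y·z^3 + 576·x·z^3 - 810·z^3 + 108·z^4 + 420·y^2·z^2 - 450·x·y·z^2 - 1206·y·z^2 - 2124·x^2·z^2 + 1674·x·z^2 - 1792·x·y^2·z - 1488·x^2·y·z + 1758·x·y·z + 1440·x^3·z - 540·x^2·z + 378·z^2 + 108·y^2·z + 756·y·z - 630·x·z - 416·y^3·z - 224·x·y^3 + 1792·x^2·y^2 - 632·x·y^2 + 1920·x^3·y - 720·x^2·y + 368·y^3 + 336·y^2 - 840·x·y - 320·y^4    [combine like terms]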